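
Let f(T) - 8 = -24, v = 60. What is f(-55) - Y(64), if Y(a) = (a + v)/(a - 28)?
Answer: -175/9 ≈ -19.444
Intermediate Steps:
f(T) = -16 (f(T) = 8 - 24 = -16)
Y(a) = (60 + a)/(-28 + a) (Y(a) = (a + 60)/(a - 28) = (60 + a)/(-28 + a))
f(-55) - Y(64) = -16 - (60 + 64)/(-28 + 64) = -16 - 124/36 = -16 - 1*31/9 = -16 - 31/9 = -175/9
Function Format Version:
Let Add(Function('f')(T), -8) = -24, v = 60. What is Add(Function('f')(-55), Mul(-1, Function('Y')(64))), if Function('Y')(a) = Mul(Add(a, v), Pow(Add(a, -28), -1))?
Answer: Rational(-175, 9) ≈ -19.444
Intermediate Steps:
Function('f')(T) = -16 (Function('f')(T) = Add(8, -24) = -16)
Function('Y')(a) = Mul(Pow(Add(-28, a), -1), Add(60, a)) (Function('Y')(a) = Mul(Add(a, 60), Pow(Add(a, -28), -1)) = Mul(Add(60, a), Pow(Add(-28, a), -1)) = Mul(Pow(Add(-28, a), -1), Add(60, a)))
Add(Function('f')(-55), Mul(-1, Function('Y')(64))) = Add(-16, Mul(-1, Mul(Pow(Add(-28, 64), -1), Add(60, 64)))) = Add(-16, Mul(-1, Mul(Pow(36, -1), 124))) = Add(-16, Mul(-1, Mul(Rational(1, 36), 124))) = Add(-16, Mul(-1, Rational(31, 9))) = Add(-16, Rational(-31, 9)) = Rational(-175, 9)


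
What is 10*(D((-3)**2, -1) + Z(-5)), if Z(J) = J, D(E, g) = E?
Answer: 40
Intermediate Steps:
10*(D((-3)**2, -1) + Z(-5)) = 10*((-3)**2 - 5) = 10*(9 - 5) = 10*4 = 40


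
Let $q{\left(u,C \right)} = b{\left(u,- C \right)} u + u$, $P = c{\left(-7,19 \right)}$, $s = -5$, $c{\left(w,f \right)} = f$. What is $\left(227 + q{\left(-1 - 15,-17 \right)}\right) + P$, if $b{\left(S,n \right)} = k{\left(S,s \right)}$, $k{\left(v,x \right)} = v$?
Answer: $486$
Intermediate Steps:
$P = 19$
$b{\left(S,n \right)} = S$
$q{\left(u,C \right)} = u + u^{2}$ ($q{\left(u,C \right)} = u u + u = u^{2} + u = u + u^{2}$)
$\left(227 + q{\left(-1 - 15,-17 \right)}\right) + P = \left(227 + \left(-1 - 15\right) \left(1 - 16\right)\right) + 19 = \left(227 - 16 \left(1 - 16\right)\right) + 19 = \left(227 - -240\right) + 19 = \left(227 + 240\right) + 19 = 467 + 19 = 486$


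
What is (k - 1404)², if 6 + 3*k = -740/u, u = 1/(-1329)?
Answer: 106546099396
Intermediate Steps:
u = -1/1329 ≈ -0.00075245
k = 327818 (k = -2 + (-740/(-1/1329))/3 = -2 + (-740*(-1329))/3 = -2 + (⅓)*983460 = -2 + 327820 = 327818)
(k - 1404)² = (327818 - 1404)² = 326414² = 106546099396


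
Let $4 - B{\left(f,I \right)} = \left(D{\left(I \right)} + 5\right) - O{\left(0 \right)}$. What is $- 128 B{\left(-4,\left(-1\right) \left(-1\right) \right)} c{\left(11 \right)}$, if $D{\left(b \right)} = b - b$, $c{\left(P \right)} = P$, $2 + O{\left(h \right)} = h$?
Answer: $4224$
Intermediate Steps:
$O{\left(h \right)} = -2 + h$
$D{\left(b \right)} = 0$
$B{\left(f,I \right)} = -3$ ($B{\left(f,I \right)} = 4 - \left(\left(0 + 5\right) - \left(-2 + 0\right)\right) = 4 - \left(5 - -2\right) = 4 - \left(5 + 2\right) = 4 - 7 = -3$)
$- 128 B{\left(-4,\left(-1\right) \left(-1\right) \right)} c{\left(11 \right)} = \left(-128\right) \left(-3\right) 11 = 384 \cdot 11 = 4224$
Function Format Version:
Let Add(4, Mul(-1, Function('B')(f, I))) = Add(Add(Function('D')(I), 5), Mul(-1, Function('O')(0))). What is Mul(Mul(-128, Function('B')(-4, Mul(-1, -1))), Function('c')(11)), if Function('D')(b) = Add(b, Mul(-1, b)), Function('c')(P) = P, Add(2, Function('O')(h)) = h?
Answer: 4224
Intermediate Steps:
Function('O')(h) = Add(-2, h)
Function('D')(b) = 0
Function('B')(f, I) = -3 (Function('B')(f, I) = Add(4, Mul(-1, Add(Add(0, 5), Mul(-1, Add(-2, 0))))) = Add(4, Mul(-1, Add(5, Mul(-1, -2)))) = Add(4, Mul(-1, Add(5, 2))) = Add(4, Mul(-1, 7)) = Add(4, -7) = -3)
Mul(Mul(-128, Function('B')(-4, Mul(-1, -1))), Function('c')(11)) = Mul(Mul(-128, -3), 11) = Mul(384, 11) = 4224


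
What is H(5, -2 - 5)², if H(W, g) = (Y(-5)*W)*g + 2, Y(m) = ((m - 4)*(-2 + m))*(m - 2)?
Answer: 238300969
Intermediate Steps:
Y(m) = (-2 + m)²*(-4 + m) (Y(m) = ((-4 + m)*(-2 + m))*(-2 + m) = (-2 + m)²*(-4 + m))
H(W, g) = 2 - 441*W*g (H(W, g) = (((-2 - 5)²*(-4 - 5))*W)*g + 2 = (((-7)²*(-9))*W)*g + 2 = ((49*(-9))*W)*g + 2 = (-441*W)*g + 2 = -441*W*g + 2 = 2 - 441*W*g)
H(5, -2 - 5)² = (2 - 441*5*(-2 - 5))² = (2 - 441*5*(-7))² = (2 + 15435)² = 15437² = 238300969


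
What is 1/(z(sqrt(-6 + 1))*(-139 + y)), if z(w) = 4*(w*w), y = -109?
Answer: 1/4960 ≈ 0.00020161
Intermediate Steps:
z(w) = 4*w**2
1/(z(sqrt(-6 + 1))*(-139 + y)) = 1/((4*(sqrt(-6 + 1))**2)*(-139 - 109)) = 1/((4*(sqrt(-5))**2)*(-248)) = 1/((4*(I*sqrt(5))**2)*(-248)) = 1/((4*(-5))*(-248)) = 1/(-20*(-248)) = 1/4960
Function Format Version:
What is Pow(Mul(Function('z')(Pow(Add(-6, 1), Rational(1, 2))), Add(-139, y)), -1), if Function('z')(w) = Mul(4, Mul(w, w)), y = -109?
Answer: Rational(1, 4960) ≈ 0.00020161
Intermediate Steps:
Function('z')(w) = Mul(4, Pow(w, 2))
Pow(Mul(Function('z')(Pow(Add(-6, 1), Rational(1, 2))), Add(-139, y)), -1) = Pow(Mul(Mul(4, Pow(Pow(Add(-6, 1), Rational(1, 2)), 2)), Add(-139, -109)), -1) = Pow(Mul(Mul(4, Pow(Pow(-5, Rational(1, 2)), 2)), -248), -1) = Pow(Mul(Mul(4, Pow(Mul(I, Pow(5, Rational(1, 2))), 2)), -248), -1) = Pow(Mul(Mul(4, -5), -248), -1) = Pow(Mul(-20, -248), -1) = Pow(4960, -1) = Rational(1, 4960)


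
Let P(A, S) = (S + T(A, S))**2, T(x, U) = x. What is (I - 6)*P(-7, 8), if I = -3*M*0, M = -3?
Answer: -6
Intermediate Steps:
I = 0 (I = -3*(-3)*0 = 9*0 = 0)
P(A, S) = (A + S)**2 (P(A, S) = (S + A)**2 = (A + S)**2)
(I - 6)*P(-7, 8) = (0 - 6)*(-7 + 8)**2 = -6*1**2 = -6*1 = -6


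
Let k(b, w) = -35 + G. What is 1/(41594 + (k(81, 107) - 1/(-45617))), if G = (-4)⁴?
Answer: 45617/1907474856 ≈ 2.3915e-5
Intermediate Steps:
G = 256
k(b, w) = 221 (k(b, w) = -35 + 256 = 221)
1/(41594 + (k(81, 107) - 1/(-45617))) = 1/(41594 + (221 - 1/(-45617))) = 1/(41594 + (221 - 1*(-1/45617))) = 1/(41594 + (221 + 1/45617)) = 1/(41594 + 10081358/45617) = 1/(1907474856/45617) = 45617/1907474856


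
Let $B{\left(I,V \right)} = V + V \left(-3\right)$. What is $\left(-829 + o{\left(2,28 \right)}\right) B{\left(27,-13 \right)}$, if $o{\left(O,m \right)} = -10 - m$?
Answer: $-22542$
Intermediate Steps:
$B{\left(I,V \right)} = - 2 V$ ($B{\left(I,V \right)} = V - 3 V = - 2 V$)
$\left(-829 + o{\left(2,28 \right)}\right) B{\left(27,-13 \right)} = \left(-829 - 38\right) \left(\left(-2\right) \left(-13\right)\right) = \left(-829 - 38\right) 26 = \left(-867\right) 26 = -22542$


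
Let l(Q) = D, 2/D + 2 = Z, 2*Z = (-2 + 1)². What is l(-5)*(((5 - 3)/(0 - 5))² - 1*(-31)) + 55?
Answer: 1009/75 ≈ 13.453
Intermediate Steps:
Z = ½ (Z = (-2 + 1)²/2 = (½)*(-1)² = (½)*1 = ½ ≈ 0.50000)
D = -4/3 (D = 2/(-2 + ½) = 2/(-3/2) = 2*(-⅔) = -4/3 ≈ -1.3333)
l(Q) = -4/3
l(-5)*(((5 - 3)/(0 - 5))² - 1*(-31)) + 55 = -4*(((5 - 3)/(0 - 5))² - 1*(-31))/3 + 55 = -4*((2/(-5))² + 31)/3 + 55 = -4*((2*(-⅕))² + 31)/3 + 55 = -4*((-⅖)² + 31)/3 + 55 = -4*(4/25 + 31)/3 + 55 = -4/3*779/25 + 55 = -3116/75 + 55 = 1009/75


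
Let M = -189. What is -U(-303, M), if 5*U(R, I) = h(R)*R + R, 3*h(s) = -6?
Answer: -303/5 ≈ -60.600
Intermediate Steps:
h(s) = -2 (h(s) = (1/3)*(-6) = -2)
U(R, I) = -R/5 (U(R, I) = (-2*R + R)/5 = (-R)/5 = -R/5)
-U(-303, M) = -(-1)*(-303)/5 = -1*303/5 = -303/5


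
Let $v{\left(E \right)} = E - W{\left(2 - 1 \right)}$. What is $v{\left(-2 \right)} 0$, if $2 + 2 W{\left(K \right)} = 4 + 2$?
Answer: $0$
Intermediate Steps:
$W{\left(K \right)} = 2$ ($W{\left(K \right)} = -1 + \frac{4 + 2}{2} = -1 + \frac{1}{2} \cdot 6 = -1 + 3 = 2$)
$v{\left(E \right)} = -2 + E$ ($v{\left(E \right)} = E - 2 = -2 + E$)
$v{\left(-2 \right)} 0 = \left(-2 - 2\right) 0 = \left(-4\right) 0 = 0$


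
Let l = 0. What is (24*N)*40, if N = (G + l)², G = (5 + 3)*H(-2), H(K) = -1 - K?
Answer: 61440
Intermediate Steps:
G = 8 (G = (5 + 3)*(-1 - 1*(-2)) = 8*(-1 + 2) = 8*1 = 8)
N = 64 (N = (8 + 0)² = 8² = 64)
(24*N)*40 = (24*64)*40 = 1536*40 = 61440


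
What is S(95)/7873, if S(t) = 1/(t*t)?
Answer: 1/71053825 ≈ 1.4074e-8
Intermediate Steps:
S(t) = t⁻² (S(t) = 1/(t²) = t⁻²)
S(95)/7873 = 1/(95²*7873) = (1/9025)*(1/7873) = 1/71053825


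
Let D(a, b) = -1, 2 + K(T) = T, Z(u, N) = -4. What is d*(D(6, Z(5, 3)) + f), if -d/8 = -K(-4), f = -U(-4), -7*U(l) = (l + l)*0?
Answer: 48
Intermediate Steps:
U(l) = 0 (U(l) = -(l + l)*0/7 = -2*l*0/7 = -⅐*0 = 0)
K(T) = -2 + T
f = 0 (f = -1*0 = 0)
d = -48 (d = -(-8)*(-2 - 4) = -(-8)*(-6) = -8*6 = -48)
d*(D(6, Z(5, 3)) + f) = -48*(-1 + 0) = -48*(-1) = 48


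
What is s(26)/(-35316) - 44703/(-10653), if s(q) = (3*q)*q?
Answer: 43253524/10450593 ≈ 4.1389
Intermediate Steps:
s(q) = 3*q**2
s(26)/(-35316) - 44703/(-10653) = (3*26**2)/(-35316) - 44703/(-10653) = (3*676)*(-1/35316) - 44703*(-1/10653) = 2028*(-1/35316) + 14901/3551 = -169/2943 + 14901/3551 = 43253524/10450593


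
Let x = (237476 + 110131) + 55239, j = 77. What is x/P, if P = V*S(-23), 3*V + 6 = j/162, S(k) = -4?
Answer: 48945789/895 ≈ 54688.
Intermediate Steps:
x = 402846 (x = 347607 + 55239 = 402846)
V = -895/486 (V = -2 + (77/162)/3 = -2 + (77*(1/162))/3 = -2 + (⅓)*(77/162) = -2 + 77/486 = -895/486 ≈ -1.8416)
P = 1790/243 (P = -895/486*(-4) = 1790/243 ≈ 7.3663)
x/P = 402846/(1790/243) = 402846*(243/1790) = 48945789/895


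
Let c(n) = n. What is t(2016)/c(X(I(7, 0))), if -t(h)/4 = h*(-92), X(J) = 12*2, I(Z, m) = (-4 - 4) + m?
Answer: 30912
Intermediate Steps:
I(Z, m) = -8 + m
X(J) = 24
t(h) = 368*h (t(h) = -4*h*(-92) = -(-368)*h = 368*h)
t(2016)/c(X(I(7, 0))) = (368*2016)/24 = 741888*(1/24) = 30912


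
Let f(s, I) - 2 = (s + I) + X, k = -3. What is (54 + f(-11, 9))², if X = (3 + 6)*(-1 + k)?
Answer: 324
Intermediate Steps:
X = -36 (X = (3 + 6)*(-1 - 3) = 9*(-4) = -36)
f(s, I) = -34 + I + s (f(s, I) = 2 + ((s + I) - 36) = 2 + ((I + s) - 36) = 2 + (-36 + I + s) = -34 + I + s)
(54 + f(-11, 9))² = (54 + (-34 + 9 - 11))² = (54 - 36)² = 18² = 324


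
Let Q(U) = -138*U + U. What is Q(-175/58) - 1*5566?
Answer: -298853/58 ≈ -5152.6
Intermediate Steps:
Q(U) = -137*U
Q(-175/58) - 1*5566 = -(-23975)/58 - 1*5566 = -(-23975)/58 - 5566 = -137*(-175/58) - 5566 = 23975/58 - 5566 = -298853/58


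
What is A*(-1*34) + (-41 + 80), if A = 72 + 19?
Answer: -3055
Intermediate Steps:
A = 91
A*(-1*34) + (-41 + 80) = 91*(-1*34) + (-41 + 80) = 91*(-34) + 39 = -3094 + 39 = -3055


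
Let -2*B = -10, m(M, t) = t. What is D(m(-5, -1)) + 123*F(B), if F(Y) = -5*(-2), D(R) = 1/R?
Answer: 1229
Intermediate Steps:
B = 5 (B = -1/2*(-10) = 5)
F(Y) = 10
D(m(-5, -1)) + 123*F(B) = 1/(-1) + 123*10 = -1 + 1230 = 1229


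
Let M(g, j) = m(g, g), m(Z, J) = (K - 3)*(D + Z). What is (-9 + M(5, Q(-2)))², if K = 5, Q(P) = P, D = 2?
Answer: 25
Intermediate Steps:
m(Z, J) = 4 + 2*Z (m(Z, J) = (5 - 3)*(2 + Z) = 2*(2 + Z) = 4 + 2*Z)
M(g, j) = 4 + 2*g
(-9 + M(5, Q(-2)))² = (-9 + (4 + 2*5))² = (-9 + (4 + 10))² = (-9 + 14)² = 5² = 25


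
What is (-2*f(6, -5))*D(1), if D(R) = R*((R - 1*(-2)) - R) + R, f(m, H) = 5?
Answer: -30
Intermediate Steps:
D(R) = 3*R (D(R) = R*((R + 2) - R) + R = R*((2 + R) - R) + R = R*2 + R = 2*R + R = 3*R)
(-2*f(6, -5))*D(1) = (-2*5)*(3*1) = -10*3 = -30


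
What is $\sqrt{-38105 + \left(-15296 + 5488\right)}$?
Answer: $i \sqrt{47913} \approx 218.89 i$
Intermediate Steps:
$\sqrt{-38105 + \left(-15296 + 5488\right)} = \sqrt{-38105 - 9808} = \sqrt{-47913} = i \sqrt{47913}$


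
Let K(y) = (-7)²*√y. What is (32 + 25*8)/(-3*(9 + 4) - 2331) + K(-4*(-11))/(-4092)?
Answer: -116/1185 - 49*√11/2046 ≈ -0.17732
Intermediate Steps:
K(y) = 49*√y
(32 + 25*8)/(-3*(9 + 4) - 2331) + K(-4*(-11))/(-4092) = (32 + 25*8)/(-3*(9 + 4) - 2331) + (49*√(-4*(-11)))/(-4092) = (32 + 200)/(-3*13 - 2331) + (49*√44)*(-1/4092) = 232/(-39 - 2331) + (49*(2*√11))*(-1/4092) = 232/(-2370) + (98*√11)*(-1/4092) = 232*(-1/2370) - 49*√11/2046 = -116/1185 - 49*√11/2046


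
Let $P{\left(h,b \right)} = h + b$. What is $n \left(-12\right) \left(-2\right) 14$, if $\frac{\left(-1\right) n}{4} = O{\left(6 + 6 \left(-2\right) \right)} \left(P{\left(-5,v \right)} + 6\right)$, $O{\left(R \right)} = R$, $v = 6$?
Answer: $56448$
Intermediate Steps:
$P{\left(h,b \right)} = b + h$
$n = 168$ ($n = - 4 \left(6 + 6 \left(-2\right)\right) \left(\left(6 - 5\right) + 6\right) = - 4 \left(6 - 12\right) \left(1 + 6\right) = - 4 \left(\left(-6\right) 7\right) = \left(-4\right) \left(-42\right) = 168$)
$n \left(-12\right) \left(-2\right) 14 = 168 \left(-12\right) \left(-2\right) 14 = 168 \cdot 24 \cdot 14 = 168 \cdot 336 = 56448$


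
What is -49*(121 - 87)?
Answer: -1666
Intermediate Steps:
-49*(121 - 87) = -49*34 = -1666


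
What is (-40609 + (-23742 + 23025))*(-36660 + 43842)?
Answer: -296803332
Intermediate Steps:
(-40609 + (-23742 + 23025))*(-36660 + 43842) = (-40609 - 717)*7182 = -41326*7182 = -296803332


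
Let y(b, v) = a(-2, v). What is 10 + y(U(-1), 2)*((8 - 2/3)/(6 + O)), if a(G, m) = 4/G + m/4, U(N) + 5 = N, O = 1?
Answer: 59/7 ≈ 8.4286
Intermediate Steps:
U(N) = -5 + N
a(G, m) = 4/G + m/4 (a(G, m) = 4/G + m*(¼) = 4/G + m/4)
y(b, v) = -2 + v/4 (y(b, v) = 4/(-2) + v/4 = 4*(-½) + v/4 = -2 + v/4)
10 + y(U(-1), 2)*((8 - 2/3)/(6 + O)) = 10 + (-2 + (¼)*2)*((8 - 2/3)/(6 + 1)) = 10 + (-2 + ½)*((8 - 2*⅓)/7) = 10 - 3*(8 - ⅔)/(2*7) = 10 - 11/7 = 59/7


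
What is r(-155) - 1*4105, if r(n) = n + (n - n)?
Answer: -4260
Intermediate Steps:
r(n) = n (r(n) = n + 0 = n)
r(-155) - 1*4105 = -155 - 1*4105 = -155 - 4105 = -4260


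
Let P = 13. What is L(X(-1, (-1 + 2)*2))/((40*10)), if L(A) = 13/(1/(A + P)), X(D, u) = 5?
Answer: 117/200 ≈ 0.58500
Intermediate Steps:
L(A) = 169 + 13*A (L(A) = 13/(1/(A + 13)) = 13/(1/(13 + A)) = 13*(13 + A) = 169 + 13*A)
L(X(-1, (-1 + 2)*2))/((40*10)) = (169 + 13*5)/((40*10)) = (169 + 65)/400 = 234*(1/400) = 117/200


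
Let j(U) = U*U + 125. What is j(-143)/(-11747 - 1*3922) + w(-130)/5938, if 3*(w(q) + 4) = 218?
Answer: -20182079/15507087 ≈ -1.3015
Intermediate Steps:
w(q) = 206/3 (w(q) = -4 + (1/3)*218 = -4 + 218/3 = 206/3)
j(U) = 125 + U**2 (j(U) = U**2 + 125 = 125 + U**2)
j(-143)/(-11747 - 1*3922) + w(-130)/5938 = (125 + (-143)**2)/(-11747 - 1*3922) + (206/3)/5938 = (125 + 20449)/(-11747 - 3922) + (206/3)*(1/5938) = 20574/(-15669) + 103/8907 = 20574*(-1/15669) + 103/8907 = -2286/1741 + 103/8907 = -20182079/15507087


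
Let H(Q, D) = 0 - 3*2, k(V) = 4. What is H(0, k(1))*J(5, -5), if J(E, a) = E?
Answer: -30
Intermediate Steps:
H(Q, D) = -6 (H(Q, D) = 0 - 6 = -6)
H(0, k(1))*J(5, -5) = -6*5 = -30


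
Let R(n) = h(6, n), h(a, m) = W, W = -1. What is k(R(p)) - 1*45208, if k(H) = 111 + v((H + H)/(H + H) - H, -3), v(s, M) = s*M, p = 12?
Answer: -45103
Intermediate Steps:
h(a, m) = -1
R(n) = -1
v(s, M) = M*s
k(H) = 108 + 3*H (k(H) = 111 - 3*((H + H)/(H + H) - H) = 111 - 3*((2*H)/((2*H)) - H) = 111 - 3*((2*H)*(1/(2*H)) - H) = 111 - 3*(1 - H) = 111 + (-3 + 3*H) = 108 + 3*H)
k(R(p)) - 1*45208 = (108 + 3*(-1)) - 1*45208 = (108 - 3) - 45208 = 105 - 45208 = -45103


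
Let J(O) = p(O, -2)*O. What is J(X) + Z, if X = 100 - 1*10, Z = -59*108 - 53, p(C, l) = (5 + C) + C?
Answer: 10225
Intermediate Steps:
p(C, l) = 5 + 2*C
Z = -6425 (Z = -6372 - 53 = -6425)
X = 90 (X = 100 - 10 = 90)
J(O) = O*(5 + 2*O) (J(O) = (5 + 2*O)*O = O*(5 + 2*O))
J(X) + Z = 90*(5 + 2*90) - 6425 = 90*(5 + 180) - 6425 = 90*185 - 6425 = 16650 - 6425 = 10225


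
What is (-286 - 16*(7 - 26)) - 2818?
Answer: -2800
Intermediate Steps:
(-286 - 16*(7 - 26)) - 2818 = (-286 - 16*(-19)) - 2818 = (-286 + 304) - 2818 = 18 - 2818 = -2800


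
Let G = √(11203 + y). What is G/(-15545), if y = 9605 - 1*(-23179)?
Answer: -√43987/15545 ≈ -0.013492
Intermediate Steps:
y = 32784 (y = 9605 + 23179 = 32784)
G = √43987 (G = √(11203 + 32784) = √43987 ≈ 209.73)
G/(-15545) = √43987/(-15545) = √43987*(-1/15545) = -√43987/15545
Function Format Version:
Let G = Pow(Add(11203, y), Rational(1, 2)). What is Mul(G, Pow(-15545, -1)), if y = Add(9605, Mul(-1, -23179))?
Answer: Mul(Rational(-1, 15545), Pow(43987, Rational(1, 2))) ≈ -0.013492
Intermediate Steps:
y = 32784 (y = Add(9605, 23179) = 32784)
G = Pow(43987, Rational(1, 2)) (G = Pow(Add(11203, 32784), Rational(1, 2)) = Pow(43987, Rational(1, 2)) ≈ 209.73)
Mul(G, Pow(-15545, -1)) = Mul(Pow(43987, Rational(1, 2)), Pow(-15545, -1)) = Mul(Pow(43987, Rational(1, 2)), Rational(-1, 15545)) = Mul(Rational(-1, 15545), Pow(43987, Rational(1, 2)))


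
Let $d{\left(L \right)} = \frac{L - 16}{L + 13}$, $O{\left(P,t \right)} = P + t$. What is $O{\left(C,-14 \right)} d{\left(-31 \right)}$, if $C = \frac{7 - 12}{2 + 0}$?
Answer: $- \frac{517}{12} \approx -43.083$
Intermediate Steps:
$C = - \frac{5}{2} \approx -2.5$
$d{\left(L \right)} = \frac{-16 + L}{13 + L}$
$O{\left(C,-14 \right)} d{\left(-31 \right)} = \left(- \frac{5}{2} - 14\right) \frac{-16 - 31}{13 - 31} = - \frac{33 \frac{1}{-18} \left(-47\right)}{2} = - \frac{33 \left(\left(- \frac{1}{18}\right) \left(-47\right)\right)}{2} = \left(- \frac{33}{2}\right) \frac{47}{18} = - \frac{517}{12}$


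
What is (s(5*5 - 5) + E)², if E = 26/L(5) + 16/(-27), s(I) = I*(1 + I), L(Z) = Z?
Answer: 3285811684/18225 ≈ 1.8029e+5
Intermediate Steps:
E = 622/135 (E = 26/5 + 16/(-27) = 26*(⅕) + 16*(-1/27) = 26/5 - 16/27 = 622/135 ≈ 4.6074)
(s(5*5 - 5) + E)² = ((5*5 - 5)*(1 + (5*5 - 5)) + 622/135)² = ((25 - 5)*(1 + (25 - 5)) + 622/135)² = (20*(1 + 20) + 622/135)² = (20*21 + 622/135)² = (420 + 622/135)² = (57322/135)² = 3285811684/18225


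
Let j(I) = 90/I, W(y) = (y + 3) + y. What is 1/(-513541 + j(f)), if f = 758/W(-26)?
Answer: -379/194634244 ≈ -1.9472e-6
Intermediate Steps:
W(y) = 3 + 2*y (W(y) = (3 + y) + y = 3 + 2*y)
f = -758/49 (f = 758/(3 + 2*(-26)) = 758/(3 - 52) = 758/(-49) = 758*(-1/49) = -758/49 ≈ -15.469)
1/(-513541 + j(f)) = 1/(-513541 + 90/(-758/49)) = 1/(-513541 + 90*(-49/758)) = 1/(-513541 - 2205/379) = 1/(-194634244/379) = -379/194634244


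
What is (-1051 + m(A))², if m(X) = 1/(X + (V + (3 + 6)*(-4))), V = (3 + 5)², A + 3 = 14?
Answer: 1680016144/1521 ≈ 1.1045e+6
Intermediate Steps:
A = 11 (A = -3 + 14 = 11)
V = 64 (V = 8² = 64)
m(X) = 1/(28 + X) (m(X) = 1/(X + (64 + (3 + 6)*(-4))) = 1/(X + (64 + 9*(-4))) = 1/(X + (64 - 36)) = 1/(X + 28) = 1/(28 + X))
(-1051 + m(A))² = (-1051 + 1/(28 + 11))² = (-1051 + 1/39)² = (-40988/39)² = 1680016144/1521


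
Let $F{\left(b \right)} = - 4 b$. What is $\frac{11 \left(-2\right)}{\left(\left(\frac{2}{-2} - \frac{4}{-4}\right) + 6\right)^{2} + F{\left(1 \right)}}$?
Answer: $- \frac{11}{16} \approx -0.6875$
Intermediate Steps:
$\frac{11 \left(-2\right)}{\left(\left(\frac{2}{-2} - \frac{4}{-4}\right) + 6\right)^{2} + F{\left(1 \right)}} = \frac{11 \left(-2\right)}{\left(\left(\frac{2}{-2} - \frac{4}{-4}\right) + 6\right)^{2} - 4} = - \frac{22}{\left(\left(2 \left(- \frac{1}{2}\right) - -1\right) + 6\right)^{2} - 4} = - \frac{22}{\left(\left(-1 + 1\right) + 6\right)^{2} - 4} = - \frac{22}{\left(0 + 6\right)^{2} - 4} = - \frac{22}{6^{2} - 4} = - \frac{22}{36 - 4} = - \frac{22}{32} = \left(-22\right) \frac{1}{32} = - \frac{11}{16}$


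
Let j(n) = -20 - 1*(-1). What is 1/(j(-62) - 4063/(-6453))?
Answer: -27/496 ≈ -0.054435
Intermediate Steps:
j(n) = -19 (j(n) = -20 + 1 = -19)
1/(j(-62) - 4063/(-6453)) = 1/(-19 - 4063/(-6453)) = 1/(-19 - 4063*(-1/6453)) = 1/(-19 + 17/27) = 1/(-496/27) = -27/496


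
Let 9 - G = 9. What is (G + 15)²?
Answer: 225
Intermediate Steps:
G = 0 (G = 9 - 1*9 = 9 - 9 = 0)
(G + 15)² = (0 + 15)² = 15² = 225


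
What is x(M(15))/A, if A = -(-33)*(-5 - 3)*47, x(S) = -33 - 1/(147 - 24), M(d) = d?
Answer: 1015/381546 ≈ 0.0026602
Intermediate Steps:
x(S) = -4060/123 (x(S) = -33 - 1/123 = -4060/123)
A = -12408 (A = -(-33)*(-8)*47 = -11*24*47 = -264*47 = -12408)
x(M(15))/A = -4060/123/(-12408) = -4060/123*(-1/12408) = 1015/381546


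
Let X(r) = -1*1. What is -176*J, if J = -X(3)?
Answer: -176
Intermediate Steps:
X(r) = -1
J = 1 (J = -1*(-1) = 1)
-176*J = -176*1 = -176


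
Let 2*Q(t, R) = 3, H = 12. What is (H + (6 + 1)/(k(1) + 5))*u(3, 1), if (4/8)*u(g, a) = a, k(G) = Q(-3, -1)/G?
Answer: 340/13 ≈ 26.154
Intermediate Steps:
Q(t, R) = 3/2 (Q(t, R) = (1/2)*3 = 3/2)
k(G) = 3/(2*G)
u(g, a) = 2*a
(H + (6 + 1)/(k(1) + 5))*u(3, 1) = (12 + (6 + 1)/((3/2)/1 + 5))*(2*1) = (12 + 7/((3/2)*1 + 5))*2 = (12 + 7/(3/2 + 5))*2 = (12 + 7/(13/2))*2 = (12 + 7*(2/13))*2 = (12 + 14/13)*2 = (170/13)*2 = 340/13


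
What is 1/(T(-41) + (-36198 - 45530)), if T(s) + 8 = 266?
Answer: -1/81470 ≈ -1.2274e-5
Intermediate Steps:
T(s) = 258 (T(s) = -8 + 266 = 258)
1/(T(-41) + (-36198 - 45530)) = 1/(258 + (-36198 - 45530)) = 1/(258 - 81728) = 1/(-81470) = -1/81470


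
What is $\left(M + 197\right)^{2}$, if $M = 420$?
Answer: $380689$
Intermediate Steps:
$\left(M + 197\right)^{2} = \left(420 + 197\right)^{2} = 617^{2} = 380689$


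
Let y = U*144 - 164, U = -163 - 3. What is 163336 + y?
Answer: 139268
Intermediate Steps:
U = -166
y = -24068 (y = -166*144 - 164 = -23904 - 164 = -24068)
163336 + y = 163336 - 24068 = 139268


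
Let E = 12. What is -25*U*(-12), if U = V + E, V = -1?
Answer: 3300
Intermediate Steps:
U = 11 (U = -1 + 12 = 11)
-25*U*(-12) = -25*11*(-12) = -275*(-12) = 3300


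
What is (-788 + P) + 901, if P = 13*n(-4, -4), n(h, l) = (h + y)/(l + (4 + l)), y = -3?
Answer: 543/4 ≈ 135.75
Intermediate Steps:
n(h, l) = (-3 + h)/(4 + 2*l) (n(h, l) = (h - 3)/(l + (4 + l)) = (-3 + h)/(4 + 2*l))
P = 91/4 (P = 13*((-3 - 4)/(2*(2 - 4))) = 13*((½)*(-7)/(-2)) = 13*((½)*(-½)*(-7)) = 13*(7/4) = 91/4 ≈ 22.750)
(-788 + P) + 901 = (-788 + 91/4) + 901 = -3061/4 + 901 = 543/4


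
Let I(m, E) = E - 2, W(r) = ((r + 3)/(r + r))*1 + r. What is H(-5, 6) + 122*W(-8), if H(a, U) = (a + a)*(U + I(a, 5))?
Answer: -8223/8 ≈ -1027.9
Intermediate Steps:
W(r) = r + (3 + r)/(2*r) (W(r) = ((3 + r)/((2*r)))*1 + r = ((3 + r)*(1/(2*r)))*1 + r = ((3 + r)/(2*r))*1 + r = (3 + r)/(2*r) + r = r + (3 + r)/(2*r))
I(m, E) = -2 + E
H(a, U) = 2*a*(3 + U) (H(a, U) = (a + a)*(U + (-2 + 5)) = (2*a)*(U + 3) = (2*a)*(3 + U) = 2*a*(3 + U))
H(-5, 6) + 122*W(-8) = 2*(-5)*(3 + 6) + 122*(½ - 8 + (3/2)/(-8)) = 2*(-5)*9 + 122*(½ - 8 + (3/2)*(-⅛)) = -90 + 122*(½ - 8 - 3/16) = -90 + 122*(-123/16) = -90 - 7503/8 = -8223/8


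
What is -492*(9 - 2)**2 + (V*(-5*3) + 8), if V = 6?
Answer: -24190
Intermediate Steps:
-492*(9 - 2)**2 + (V*(-5*3) + 8) = -492*(9 - 2)**2 + (6*(-5*3) + 8) = -492*7**2 + (6*(-15) + 8) = -492*49 + (-90 + 8) = -24108 - 82 = -24190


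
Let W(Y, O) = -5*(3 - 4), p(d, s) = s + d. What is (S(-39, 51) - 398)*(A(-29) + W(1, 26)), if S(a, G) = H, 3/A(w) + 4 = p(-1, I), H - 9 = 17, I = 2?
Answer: -1488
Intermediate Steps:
H = 26 (H = 9 + 17 = 26)
p(d, s) = d + s
W(Y, O) = 5 (W(Y, O) = -5*(-1) = 5)
A(w) = -1 (A(w) = 3/(-4 + (-1 + 2)) = 3/(-4 + 1) = 3/(-3) = 3*(-1/3) = -1)
S(a, G) = 26
(S(-39, 51) - 398)*(A(-29) + W(1, 26)) = (26 - 398)*(-1 + 5) = -372*4 = -1488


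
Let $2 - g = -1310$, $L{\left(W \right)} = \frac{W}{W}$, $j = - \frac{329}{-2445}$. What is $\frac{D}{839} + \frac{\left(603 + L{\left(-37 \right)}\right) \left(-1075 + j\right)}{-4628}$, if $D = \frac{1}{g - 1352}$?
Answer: $\frac{2663555591779}{18987341880} \approx 140.28$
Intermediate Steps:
$j = \frac{329}{2445}$ ($j = \left(-329\right) \left(- \frac{1}{2445}\right) = \frac{329}{2445} \approx 0.13456$)
$L{\left(W \right)} = 1$
$g = 1312$ ($g = 2 - -1310 = 2 + 1310 = 1312$)
$D = - \frac{1}{40}$ ($D = \frac{1}{1312 - 1352} = \frac{1}{-40} = - \frac{1}{40} \approx -0.025$)
$\frac{D}{839} + \frac{\left(603 + L{\left(-37 \right)}\right) \left(-1075 + j\right)}{-4628} = - \frac{1}{40 \cdot 839} + \frac{\left(603 + 1\right) \left(-1075 + \frac{329}{2445}\right)}{-4628} = \left(- \frac{1}{40}\right) \frac{1}{839} + 604 \left(- \frac{2628046}{2445}\right) \left(- \frac{1}{4628}\right) = - \frac{1}{33560} - - \frac{396834946}{2828865} = - \frac{1}{33560} + \frac{396834946}{2828865} = \frac{2663555591779}{18987341880}$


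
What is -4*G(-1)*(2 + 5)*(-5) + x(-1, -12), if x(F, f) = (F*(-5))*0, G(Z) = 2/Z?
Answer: -280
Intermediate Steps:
x(F, f) = 0 (x(F, f) = -5*F*0 = 0)
-4*G(-1)*(2 + 5)*(-5) + x(-1, -12) = -4*(2/(-1))*(2 + 5)*(-5) + 0 = -4*(2*(-1))*7*(-5) + 0 = -4*(-2*7)*(-5) + 0 = -(-56)*(-5) + 0 = -4*70 + 0 = -280 + 0 = -280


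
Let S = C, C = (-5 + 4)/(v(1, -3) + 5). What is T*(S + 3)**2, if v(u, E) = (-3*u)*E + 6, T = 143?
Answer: 497783/400 ≈ 1244.5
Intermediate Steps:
v(u, E) = 6 - 3*E*u (v(u, E) = -3*E*u + 6 = 6 - 3*E*u)
C = -1/20 (C = (-5 + 4)/((6 - 3*(-3)*1) + 5) = -1/((6 + 9) + 5) = -1/(15 + 5) = -1/20 ≈ -0.050000)
S = -1/20 ≈ -0.050000
T*(S + 3)**2 = 143*(-1/20 + 3)**2 = 143*(59/20)**2 = 143*(3481/400) = 497783/400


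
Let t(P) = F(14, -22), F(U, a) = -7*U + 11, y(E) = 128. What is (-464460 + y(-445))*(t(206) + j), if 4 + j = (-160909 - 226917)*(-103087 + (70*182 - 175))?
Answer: -16301203730230892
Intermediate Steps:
F(U, a) = 11 - 7*U
j = 35106785168 (j = -4 + (-160909 - 226917)*(-103087 + (70*182 - 175)) = -4 - 387826*(-103087 + (12740 - 175)) = -4 - 387826*(-103087 + 12565) = -4 - 387826*(-90522) = -4 + 35106785172 = 35106785168)
t(P) = -87 (t(P) = 11 - 7*14 = 11 - 98 = -87)
(-464460 + y(-445))*(t(206) + j) = (-464460 + 128)*(-87 + 35106785168) = -464332*35106785081 = -16301203730230892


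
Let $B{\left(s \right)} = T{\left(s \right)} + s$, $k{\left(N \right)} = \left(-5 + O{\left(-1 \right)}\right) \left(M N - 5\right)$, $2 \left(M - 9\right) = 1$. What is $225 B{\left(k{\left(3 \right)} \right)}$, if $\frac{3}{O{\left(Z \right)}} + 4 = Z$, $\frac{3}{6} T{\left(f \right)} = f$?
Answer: $-88830$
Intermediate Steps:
$M = \frac{19}{2}$ ($M = 9 + \frac{1}{2} \cdot 1 = 9 + \frac{1}{2} = \frac{19}{2} \approx 9.5$)
$T{\left(f \right)} = 2 f$
$O{\left(Z \right)} = \frac{3}{-4 + Z}$
$k{\left(N \right)} = 28 - \frac{266 N}{5}$ ($k{\left(N \right)} = \left(-5 + \frac{3}{-4 - 1}\right) \left(\frac{19 N}{2} - 5\right) = \left(-5 + \frac{3}{-5}\right) \left(-5 + \frac{19 N}{2}\right) = \left(-5 + 3 \left(- \frac{1}{5}\right)\right) \left(-5 + \frac{19 N}{2}\right) = \left(-5 - \frac{3}{5}\right) \left(-5 + \frac{19 N}{2}\right) = - \frac{28 \left(-5 + \frac{19 N}{2}\right)}{5} = 28 - \frac{266 N}{5}$)
$B{\left(s \right)} = 3 s$ ($B{\left(s \right)} = 2 s + s = 3 s$)
$225 B{\left(k{\left(3 \right)} \right)} = 225 \cdot 3 \left(28 - \frac{798}{5}\right) = 225 \cdot 3 \left(- \frac{658}{5}\right) = 225 \left(- \frac{1974}{5}\right) = -88830$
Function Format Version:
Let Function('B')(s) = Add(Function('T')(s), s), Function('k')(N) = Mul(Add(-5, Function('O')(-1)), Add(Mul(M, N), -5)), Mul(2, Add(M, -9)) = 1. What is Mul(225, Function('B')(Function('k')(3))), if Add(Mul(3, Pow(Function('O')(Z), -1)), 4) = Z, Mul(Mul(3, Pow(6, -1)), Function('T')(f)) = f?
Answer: -88830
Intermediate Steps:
M = Rational(19, 2) (M = Add(9, Mul(Rational(1, 2), 1)) = Add(9, Rational(1, 2)) = Rational(19, 2) ≈ 9.5000)
Function('T')(f) = Mul(2, f)
Function('O')(Z) = Mul(3, Pow(Add(-4, Z), -1))
Function('k')(N) = Add(28, Mul(Rational(-266, 5), N)) (Function('k')(N) = Mul(Add(-5, Mul(3, Pow(Add(-4, -1), -1))), Add(Mul(Rational(19, 2), N), -5)) = Mul(Add(-5, Mul(3, Pow(-5, -1))), Add(-5, Mul(Rational(19, 2), N))) = Mul(Add(-5, Mul(3, Rational(-1, 5))), Add(-5, Mul(Rational(19, 2), N))) = Mul(Add(-5, Rational(-3, 5)), Add(-5, Mul(Rational(19, 2), N))) = Mul(Rational(-28, 5), Add(-5, Mul(Rational(19, 2), N))) = Add(28, Mul(Rational(-266, 5), N)))
Function('B')(s) = Mul(3, s) (Function('B')(s) = Add(Mul(2, s), s) = Mul(3, s))
Mul(225, Function('B')(Function('k')(3))) = Mul(225, Mul(3, Add(28, Mul(Rational(-266, 5), 3)))) = Mul(225, Mul(3, Add(28, Rational(-798, 5)))) = Mul(225, Mul(3, Rational(-658, 5))) = Mul(225, Rational(-1974, 5)) = -88830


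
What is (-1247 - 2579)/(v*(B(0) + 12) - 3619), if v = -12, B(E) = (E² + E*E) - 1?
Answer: 3826/3751 ≈ 1.0200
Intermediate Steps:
B(E) = -1 + 2*E² (B(E) = (E² + E²) - 1 = 2*E² - 1 = -1 + 2*E²)
(-1247 - 2579)/(v*(B(0) + 12) - 3619) = (-1247 - 2579)/(-12*((-1 + 2*0²) + 12) - 3619) = -3826/(-12*((-1 + 2*0) + 12) - 3619) = -3826/(-12*((-1 + 0) + 12) - 3619) = -3826/(-12*(-1 + 12) - 3619) = -3826/(-12*11 - 3619) = -3826/(-132 - 3619) = -3826/(-3751) = -3826*(-1/3751) = 3826/3751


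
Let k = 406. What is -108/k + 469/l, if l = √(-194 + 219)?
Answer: 94937/1015 ≈ 93.534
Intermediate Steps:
l = 5 (l = √25 = 5)
-108/k + 469/l = -108/406 + 469/5 = -108*1/406 + 469*(⅕) = -54/203 + 469/5 = 94937/1015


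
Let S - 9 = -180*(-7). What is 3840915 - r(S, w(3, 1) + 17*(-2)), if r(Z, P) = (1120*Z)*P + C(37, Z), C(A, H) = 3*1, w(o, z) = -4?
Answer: 57849552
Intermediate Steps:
S = 1269 (S = 9 - 180*(-7) = 9 + 1260 = 1269)
C(A, H) = 3
r(Z, P) = 3 + 1120*P*Z (r(Z, P) = (1120*Z)*P + 3 = 1120*P*Z + 3 = 3 + 1120*P*Z)
3840915 - r(S, w(3, 1) + 17*(-2)) = 3840915 - (3 + 1120*(-4 + 17*(-2))*1269) = 3840915 - (3 + 1120*(-4 - 34)*1269) = 3840915 - (3 + 1120*(-38)*1269) = 3840915 - (3 - 54008640) = 3840915 - 1*(-54008637) = 3840915 + 54008637 = 57849552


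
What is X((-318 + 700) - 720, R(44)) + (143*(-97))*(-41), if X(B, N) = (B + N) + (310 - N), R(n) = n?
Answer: 568683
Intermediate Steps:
X(B, N) = 310 + B
X((-318 + 700) - 720, R(44)) + (143*(-97))*(-41) = (310 + ((-318 + 700) - 720)) + (143*(-97))*(-41) = (310 + (382 - 720)) - 13871*(-41) = (310 - 338) + 568711 = -28 + 568711 = 568683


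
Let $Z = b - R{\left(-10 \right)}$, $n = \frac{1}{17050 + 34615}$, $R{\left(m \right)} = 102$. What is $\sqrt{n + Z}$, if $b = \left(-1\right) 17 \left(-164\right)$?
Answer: $\frac{\sqrt{7169665248015}}{51665} \approx 51.827$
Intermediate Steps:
$b = 2788$ ($b = \left(-17\right) \left(-164\right) = 2788$)
$n = \frac{1}{51665} \approx 1.9355 \cdot 10^{-5}$
$Z = 2686$ ($Z = 2788 - 102 = 2686$)
$\sqrt{n + Z} = \sqrt{\frac{1}{51665} + 2686} = \sqrt{\frac{138772191}{51665}} = \frac{\sqrt{7169665248015}}{51665}$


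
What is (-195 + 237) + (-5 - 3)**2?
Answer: 106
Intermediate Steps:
(-195 + 237) + (-5 - 3)**2 = 42 + (-8)**2 = 42 + 64 = 106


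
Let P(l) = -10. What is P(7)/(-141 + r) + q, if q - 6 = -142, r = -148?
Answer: -39294/289 ≈ -135.97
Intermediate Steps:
q = -136 (q = 6 - 142 = -136)
P(7)/(-141 + r) + q = -10/(-141 - 148) - 136 = -10/(-289) - 136 = -1/289*(-10) - 136 = 10/289 - 136 = -39294/289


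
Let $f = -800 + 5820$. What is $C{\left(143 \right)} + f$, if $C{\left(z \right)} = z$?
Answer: $5163$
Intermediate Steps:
$f = 5020$
$C{\left(143 \right)} + f = 143 + 5020 = 5163$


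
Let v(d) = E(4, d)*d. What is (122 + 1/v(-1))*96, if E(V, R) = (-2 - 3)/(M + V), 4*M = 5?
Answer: 59064/5 ≈ 11813.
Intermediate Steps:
M = 5/4 (M = (¼)*5 = 5/4 ≈ 1.2500)
E(V, R) = -5/(5/4 + V) (E(V, R) = (-2 - 3)/(5/4 + V) = -5/(5/4 + V))
v(d) = -20*d/21 (v(d) = (-20/(5 + 4*4))*d = (-20/(5 + 16))*d = (-20/21)*d = (-20*1/21)*d = -20*d/21)
(122 + 1/v(-1))*96 = (122 + 1/(-20/21*(-1)))*96 = (122 + 1/(20/21))*96 = (122 + 21/20)*96 = (2461/20)*96 = 59064/5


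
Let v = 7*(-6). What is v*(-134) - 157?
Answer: 5471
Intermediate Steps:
v = -42
v*(-134) - 157 = -42*(-134) - 157 = 5628 - 157 = 5471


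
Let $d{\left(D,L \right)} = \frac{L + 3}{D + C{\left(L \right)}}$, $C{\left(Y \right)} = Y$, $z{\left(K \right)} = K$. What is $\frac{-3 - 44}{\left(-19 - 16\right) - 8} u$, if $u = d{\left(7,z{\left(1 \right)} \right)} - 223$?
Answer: $- \frac{20915}{86} \approx -243.2$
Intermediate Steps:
$d{\left(D,L \right)} = \frac{3 + L}{D + L}$ ($d{\left(D,L \right)} = \frac{L + 3}{D + L} = \frac{3 + L}{D + L}$)
$u = - \frac{445}{2}$ ($u = \frac{3 + 1}{7 + 1} - 223 = \frac{1}{8} \cdot 4 - 223 = \frac{1}{2} - 223 = - \frac{445}{2} \approx -222.5$)
$\frac{-3 - 44}{\left(-19 - 16\right) - 8} u = \frac{-3 - 44}{\left(-19 - 16\right) - 8} \left(- \frac{445}{2}\right) = - \frac{47}{-35 - 8} \left(- \frac{445}{2}\right) = - \frac{47}{-43} \left(- \frac{445}{2}\right) = \left(-47\right) \left(- \frac{1}{43}\right) \left(- \frac{445}{2}\right) = \frac{47}{43} \left(- \frac{445}{2}\right) = - \frac{20915}{86}$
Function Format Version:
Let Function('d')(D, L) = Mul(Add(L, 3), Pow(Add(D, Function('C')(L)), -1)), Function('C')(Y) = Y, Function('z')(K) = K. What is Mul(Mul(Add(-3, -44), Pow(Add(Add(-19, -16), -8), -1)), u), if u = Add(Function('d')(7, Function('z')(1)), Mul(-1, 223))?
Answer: Rational(-20915, 86) ≈ -243.20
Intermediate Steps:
Function('d')(D, L) = Mul(Pow(Add(D, L), -1), Add(3, L)) (Function('d')(D, L) = Mul(Add(L, 3), Pow(Add(D, L), -1)) = Mul(Add(3, L), Pow(Add(D, L), -1)) = Mul(Pow(Add(D, L), -1), Add(3, L)))
u = Rational(-445, 2) (u = Add(Mul(Pow(Add(7, 1), -1), Add(3, 1)), Mul(-1, 223)) = Add(Mul(Pow(8, -1), 4), -223) = Add(Mul(Rational(1, 8), 4), -223) = Add(Rational(1, 2), -223) = Rational(-445, 2) ≈ -222.50)
Mul(Mul(Add(-3, -44), Pow(Add(Add(-19, -16), -8), -1)), u) = Mul(Mul(Add(-3, -44), Pow(Add(Add(-19, -16), -8), -1)), Rational(-445, 2)) = Mul(Mul(-47, Pow(Add(-35, -8), -1)), Rational(-445, 2)) = Mul(Mul(-47, Pow(-43, -1)), Rational(-445, 2)) = Mul(Mul(-47, Rational(-1, 43)), Rational(-445, 2)) = Mul(Rational(47, 43), Rational(-445, 2)) = Rational(-20915, 86)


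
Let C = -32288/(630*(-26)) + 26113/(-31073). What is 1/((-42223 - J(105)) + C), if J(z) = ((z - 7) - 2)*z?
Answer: -18177705/950727949112 ≈ -1.9120e-5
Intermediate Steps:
C = 20555503/18177705 (C = -32288/(-16380) + 26113*(-1/31073) = -32288*(-1/16380) - 26113/31073 = 8072/4095 - 26113/31073 = 20555503/18177705 ≈ 1.1308)
J(z) = z*(-9 + z) (J(z) = ((-7 + z) - 2)*z = (-9 + z)*z = z*(-9 + z))
1/((-42223 - J(105)) + C) = 1/((-42223 - 105*(-9 + 105)) + 20555503/18177705) = 1/((-42223 - 105*96) + 20555503/18177705) = 1/((-42223 - 1*10080) + 20555503/18177705) = 1/((-42223 - 10080) + 20555503/18177705) = 1/(-52303 + 20555503/18177705) = 1/(-950727949112/18177705) = -18177705/950727949112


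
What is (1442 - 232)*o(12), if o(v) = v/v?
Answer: 1210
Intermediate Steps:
o(v) = 1
(1442 - 232)*o(12) = (1442 - 232)*1 = 1210*1 = 1210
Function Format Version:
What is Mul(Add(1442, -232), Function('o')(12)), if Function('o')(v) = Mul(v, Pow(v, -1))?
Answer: 1210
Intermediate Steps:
Function('o')(v) = 1
Mul(Add(1442, -232), Function('o')(12)) = Mul(Add(1442, -232), 1) = Mul(1210, 1) = 1210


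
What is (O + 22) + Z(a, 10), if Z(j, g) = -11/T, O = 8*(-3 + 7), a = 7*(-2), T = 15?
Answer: 799/15 ≈ 53.267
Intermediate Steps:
a = -14
O = 32 (O = 8*4 = 32)
Z(j, g) = -11/15
(O + 22) + Z(a, 10) = (32 + 22) - 11/15 = 54 - 11/15 = 799/15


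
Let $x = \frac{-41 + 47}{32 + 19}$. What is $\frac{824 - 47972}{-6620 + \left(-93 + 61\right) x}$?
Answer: $\frac{200379}{28151} \approx 7.118$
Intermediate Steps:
$x = \frac{2}{17}$ ($x = \frac{6}{51} = 6 \cdot \frac{1}{51} = \frac{2}{17} \approx 0.11765$)
$\frac{824 - 47972}{-6620 + \left(-93 + 61\right) x} = \frac{824 - 47972}{-6620 + \left(-93 + 61\right) \frac{2}{17}} = - \frac{47148}{-6620 - \frac{64}{17}} = - \frac{47148}{- \frac{112604}{17}} = \left(-47148\right) \left(- \frac{17}{112604}\right) = \frac{200379}{28151}$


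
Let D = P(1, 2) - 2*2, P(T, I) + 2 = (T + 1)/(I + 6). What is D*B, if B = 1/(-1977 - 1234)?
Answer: 23/12844 ≈ 0.0017907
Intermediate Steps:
B = -1/3211 (B = 1/(-3211) = -1/3211 ≈ -0.00031143)
P(T, I) = -2 + (1 + T)/(6 + I) (P(T, I) = -2 + (T + 1)/(I + 6) = -2 + (1 + T)/(6 + I))
D = -23/4 (D = (-11 + 1 - 2*2)/(6 + 2) - 2*2 = (-11 + 1 - 4)/8 - 4 = (1/8)*(-14) - 4 = -7/4 - 4 = -23/4 ≈ -5.7500)
D*B = -23/4*(-1/3211) = 23/12844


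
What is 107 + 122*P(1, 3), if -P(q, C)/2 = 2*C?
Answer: -1357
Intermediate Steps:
P(q, C) = -4*C
107 + 122*P(1, 3) = 107 + 122*(-4*3) = 107 + 122*(-12) = 107 - 1464 = -1357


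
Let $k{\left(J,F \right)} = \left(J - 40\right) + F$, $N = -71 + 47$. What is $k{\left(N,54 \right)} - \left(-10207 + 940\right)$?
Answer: $9257$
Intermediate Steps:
$N = -24$
$k{\left(J,F \right)} = -40 + F + J$ ($k{\left(J,F \right)} = \left(-40 + J\right) + F = -40 + F + J$)
$k{\left(N,54 \right)} - \left(-10207 + 940\right) = \left(-40 + 54 - 24\right) - \left(-10207 + 940\right) = -10 - -9267 = -10 + 9267 = 9257$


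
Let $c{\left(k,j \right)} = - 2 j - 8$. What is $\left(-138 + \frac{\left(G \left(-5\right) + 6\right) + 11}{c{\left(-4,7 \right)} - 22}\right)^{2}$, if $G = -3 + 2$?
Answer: $\frac{76729}{4} \approx 19182.0$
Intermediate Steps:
$G = -1$
$c{\left(k,j \right)} = -8 - 2 j$ ($c{\left(k,j \right)} = - 2 j - 8 = -8 - 2 j$)
$\left(-138 + \frac{\left(G \left(-5\right) + 6\right) + 11}{c{\left(-4,7 \right)} - 22}\right)^{2} = \left(-138 + \frac{\left(\left(-1\right) \left(-5\right) + 6\right) + 11}{\left(-8 - 14\right) - 22}\right)^{2} = \left(-138 + \frac{\left(5 + 6\right) + 11}{\left(-8 - 14\right) - 22}\right)^{2} = \left(-138 + \frac{11 + 11}{-22 - 22}\right)^{2} = \left(-138 + \frac{22}{-44}\right)^{2} = \left(-138 + 22 \left(- \frac{1}{44}\right)\right)^{2} = \left(-138 - \frac{1}{2}\right)^{2} = \left(- \frac{277}{2}\right)^{2} = \frac{76729}{4}$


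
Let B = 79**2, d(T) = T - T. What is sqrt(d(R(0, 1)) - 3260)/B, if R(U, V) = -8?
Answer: 2*I*sqrt(815)/6241 ≈ 0.0091486*I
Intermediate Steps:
d(T) = 0
B = 6241
sqrt(d(R(0, 1)) - 3260)/B = sqrt(0 - 3260)/6241 = sqrt(-3260)*(1/6241) = (2*I*sqrt(815))*(1/6241) = 2*I*sqrt(815)/6241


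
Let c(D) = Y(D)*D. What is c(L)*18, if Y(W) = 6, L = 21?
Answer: 2268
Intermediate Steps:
c(D) = 6*D
c(L)*18 = (6*21)*18 = 126*18 = 2268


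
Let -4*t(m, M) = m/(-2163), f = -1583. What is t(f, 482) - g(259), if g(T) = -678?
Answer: 5864473/8652 ≈ 677.82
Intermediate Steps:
t(m, M) = m/8652 (t(m, M) = -m/(4*(-2163)) = -m*(-1)/(4*2163) = -(-1)*m/8652 = m/8652)
t(f, 482) - g(259) = (1/8652)*(-1583) - 1*(-678) = -1583/8652 + 678 = 5864473/8652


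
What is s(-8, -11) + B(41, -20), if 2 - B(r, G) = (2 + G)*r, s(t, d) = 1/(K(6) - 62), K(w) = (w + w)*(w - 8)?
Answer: 63639/86 ≈ 739.99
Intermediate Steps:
K(w) = 2*w*(-8 + w) (K(w) = (2*w)*(-8 + w) = 2*w*(-8 + w))
s(t, d) = -1/86 (s(t, d) = 1/(2*6*(-8 + 6) - 62) = 1/(2*6*(-2) - 62) = 1/(-24 - 62) = 1/(-86) = -1/86)
B(r, G) = 2 - r*(2 + G) (B(r, G) = 2 - (2 + G)*r = 2 - r*(2 + G))
s(-8, -11) + B(41, -20) = -1/86 + (2 - 2*41 - 1*(-20)*41) = -1/86 + (2 - 82 + 820) = -1/86 + 740 = 63639/86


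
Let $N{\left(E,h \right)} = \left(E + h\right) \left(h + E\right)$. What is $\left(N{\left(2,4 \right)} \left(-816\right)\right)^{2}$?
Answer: $862949376$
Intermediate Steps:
$N{\left(E,h \right)} = \left(E + h\right)^{2}$ ($N{\left(E,h \right)} = \left(E + h\right) \left(E + h\right) = \left(E + h\right)^{2}$)
$\left(N{\left(2,4 \right)} \left(-816\right)\right)^{2} = \left(\left(2 + 4\right)^{2} \left(-816\right)\right)^{2} = \left(6^{2} \left(-816\right)\right)^{2} = \left(36 \left(-816\right)\right)^{2} = \left(-29376\right)^{2} = 862949376$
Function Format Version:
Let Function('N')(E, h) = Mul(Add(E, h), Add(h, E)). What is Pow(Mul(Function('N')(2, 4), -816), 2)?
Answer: 862949376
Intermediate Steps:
Function('N')(E, h) = Pow(Add(E, h), 2) (Function('N')(E, h) = Mul(Add(E, h), Add(E, h)) = Pow(Add(E, h), 2))
Pow(Mul(Function('N')(2, 4), -816), 2) = Pow(Mul(Pow(Add(2, 4), 2), -816), 2) = Pow(Mul(Pow(6, 2), -816), 2) = Pow(Mul(36, -816), 2) = Pow(-29376, 2) = 862949376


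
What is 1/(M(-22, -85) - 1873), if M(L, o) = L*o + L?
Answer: -1/25 ≈ -0.040000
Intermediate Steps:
M(L, o) = L + L*o
1/(M(-22, -85) - 1873) = 1/(-22*(1 - 85) - 1873) = 1/(-22*(-84) - 1873) = 1/(1848 - 1873) = 1/(-25) = -1/25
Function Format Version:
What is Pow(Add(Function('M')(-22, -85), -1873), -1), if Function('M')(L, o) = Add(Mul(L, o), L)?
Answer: Rational(-1, 25) ≈ -0.040000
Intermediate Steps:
Function('M')(L, o) = Add(L, Mul(L, o))
Pow(Add(Function('M')(-22, -85), -1873), -1) = Pow(Add(Mul(-22, Add(1, -85)), -1873), -1) = Pow(Add(Mul(-22, -84), -1873), -1) = Pow(Add(1848, -1873), -1) = Pow(-25, -1) = Rational(-1, 25)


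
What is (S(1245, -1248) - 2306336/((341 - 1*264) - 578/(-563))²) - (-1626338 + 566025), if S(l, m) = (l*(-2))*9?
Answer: 2002169585109439/1929757041 ≈ 1.0375e+6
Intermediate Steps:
S(l, m) = -18*l (S(l, m) = -2*l*9 = -18*l)
(S(1245, -1248) - 2306336/((341 - 1*264) - 578/(-563))²) - (-1626338 + 566025) = (-18*1245 - 2306336/((341 - 1*264) - 578/(-563))²) - (-1626338 + 566025) = (-22410 - 2306336/((341 - 264) - 578*(-1/563))²) - 1*(-1060313) = (-22410 - 2306336/(77 + 578/563)²) + 1060313 = (-22410 - 2306336/((43929/563)²)) + 1060313 = (-22410 - 2306336/1929757041/316969) + 1060313 = (-22410 - 2306336*316969/1929757041) + 1060313 = (-22410 - 731037015584/1929757041) + 1060313 = -43976892304394/1929757041 + 1060313 = 2002169585109439/1929757041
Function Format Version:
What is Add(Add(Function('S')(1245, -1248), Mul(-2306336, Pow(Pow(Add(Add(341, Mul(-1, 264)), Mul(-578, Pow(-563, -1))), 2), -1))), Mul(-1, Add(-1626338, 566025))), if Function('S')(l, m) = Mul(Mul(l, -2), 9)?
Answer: Rational(2002169585109439, 1929757041) ≈ 1.0375e+6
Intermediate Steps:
Function('S')(l, m) = Mul(-18, l) (Function('S')(l, m) = Mul(Mul(-2, l), 9) = Mul(-18, l))
Add(Add(Function('S')(1245, -1248), Mul(-2306336, Pow(Pow(Add(Add(341, Mul(-1, 264)), Mul(-578, Pow(-563, -1))), 2), -1))), Mul(-1, Add(-1626338, 566025))) = Add(Add(Mul(-18, 1245), Mul(-2306336, Pow(Pow(Add(Add(341, Mul(-1, 264)), Mul(-578, Pow(-563, -1))), 2), -1))), Mul(-1, Add(-1626338, 566025))) = Add(Add(-22410, Mul(-2306336, Pow(Pow(Add(Add(341, -264), Mul(-578, Rational(-1, 563))), 2), -1))), Mul(-1, -1060313)) = Add(Add(-22410, Mul(-2306336, Pow(Pow(Add(77, Rational(578, 563)), 2), -1))), 1060313) = Add(Add(-22410, Mul(-2306336, Pow(Pow(Rational(43929, 563), 2), -1))), 1060313) = Add(Add(-22410, Mul(-2306336, Pow(Rational(1929757041, 316969), -1))), 1060313) = Add(Add(-22410, Mul(-2306336, Rational(316969, 1929757041))), 1060313) = Add(Add(-22410, Rational(-731037015584, 1929757041)), 1060313) = Add(Rational(-43976892304394, 1929757041), 1060313) = Rational(2002169585109439, 1929757041)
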